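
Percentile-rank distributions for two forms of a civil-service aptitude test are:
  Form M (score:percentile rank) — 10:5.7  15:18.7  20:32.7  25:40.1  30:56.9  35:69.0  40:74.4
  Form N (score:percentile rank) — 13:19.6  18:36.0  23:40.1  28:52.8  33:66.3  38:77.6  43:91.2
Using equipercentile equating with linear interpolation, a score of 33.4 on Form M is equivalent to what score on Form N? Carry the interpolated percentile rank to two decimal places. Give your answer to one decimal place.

PR of 33.4 on Form M: 56.9 + (33.4 − 30)/(35 − 30) × (69.0 − 56.9) = 65.13
On Form N, PR 65.13 falls between score 28 (PR 52.8) and 33 (PR 66.3).
Interpolate: 28 + (65.13 − 52.8)/(66.3 − 52.8) × (33 − 28) = 32.6

32.6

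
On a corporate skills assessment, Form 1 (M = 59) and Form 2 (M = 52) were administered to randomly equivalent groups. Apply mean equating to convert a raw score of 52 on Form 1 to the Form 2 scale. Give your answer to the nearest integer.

45

Mean equating: y = x + (M_Y − M_X) = 52 + (52 − 59) = 45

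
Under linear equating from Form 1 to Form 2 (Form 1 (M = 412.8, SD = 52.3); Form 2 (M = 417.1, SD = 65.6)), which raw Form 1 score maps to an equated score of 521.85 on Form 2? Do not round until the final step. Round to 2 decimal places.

496.31

Invert y = (SD_Y/SD_X)(x − M_X) + M_Y:
x = (SD_X/SD_Y)(y − M_Y) + M_X = (52.3/65.6)(521.85 − 417.1) + 412.8
x = 0.797256 × 104.750 + 412.8 = 496.31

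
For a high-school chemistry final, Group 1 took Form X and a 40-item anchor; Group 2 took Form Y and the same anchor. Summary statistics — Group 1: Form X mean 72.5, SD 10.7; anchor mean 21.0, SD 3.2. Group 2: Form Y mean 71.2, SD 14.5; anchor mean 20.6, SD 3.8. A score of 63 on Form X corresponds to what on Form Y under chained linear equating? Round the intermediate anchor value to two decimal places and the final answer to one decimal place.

61.9

Form X → anchor (Group 1): v = (3.2/10.7)(63 − 72.5) + 21.0 = 18.16
anchor → Form Y (Group 2): y = (14.5/3.8)(18.16 − 20.6) + 71.2 = 61.9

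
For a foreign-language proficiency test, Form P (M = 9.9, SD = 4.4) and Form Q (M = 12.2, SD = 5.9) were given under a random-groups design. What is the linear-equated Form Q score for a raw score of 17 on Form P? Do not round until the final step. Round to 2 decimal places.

21.72

Linear equating: y = (SD_Y/SD_X)(x − M_X) + M_Y
y = (5.9/4.4)(17 − 9.9) + 12.2
y = 1.340909 × 7.1 + 12.2 = 9.5205 + 12.2 = 21.72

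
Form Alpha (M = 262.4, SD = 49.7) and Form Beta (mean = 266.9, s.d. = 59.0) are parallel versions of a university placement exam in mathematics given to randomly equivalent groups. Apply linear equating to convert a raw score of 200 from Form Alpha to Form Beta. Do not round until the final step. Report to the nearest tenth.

192.8

Linear equating: y = (SD_Y/SD_X)(x − M_X) + M_Y
y = (59.0/49.7)(200 − 262.4) + 266.9
y = 1.187123 × -62.4 + 266.9 = -74.0765 + 266.9 = 192.8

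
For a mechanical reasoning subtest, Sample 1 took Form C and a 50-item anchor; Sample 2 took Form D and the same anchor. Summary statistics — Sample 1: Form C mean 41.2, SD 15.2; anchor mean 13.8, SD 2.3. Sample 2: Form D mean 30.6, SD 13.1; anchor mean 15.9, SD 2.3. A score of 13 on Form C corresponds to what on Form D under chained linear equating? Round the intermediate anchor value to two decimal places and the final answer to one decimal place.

Form C → anchor (Sample 1): v = (2.3/15.2)(13 − 41.2) + 13.8 = 9.53
anchor → Form D (Sample 2): y = (13.1/2.3)(9.53 − 15.9) + 30.6 = -5.7

-5.7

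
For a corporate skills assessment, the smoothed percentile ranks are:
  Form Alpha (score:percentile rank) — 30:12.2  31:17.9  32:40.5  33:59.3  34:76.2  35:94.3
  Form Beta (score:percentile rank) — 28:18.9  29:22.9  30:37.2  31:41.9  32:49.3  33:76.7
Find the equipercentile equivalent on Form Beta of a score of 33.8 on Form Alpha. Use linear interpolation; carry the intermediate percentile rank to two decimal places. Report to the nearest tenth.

PR of 33.8 on Form Alpha: 59.3 + (33.8 − 33)/(34 − 33) × (76.2 − 59.3) = 72.82
On Form Beta, PR 72.82 falls between score 32 (PR 49.3) and 33 (PR 76.7).
Interpolate: 32 + (72.82 − 49.3)/(76.7 − 49.3) × (33 − 32) = 32.9

32.9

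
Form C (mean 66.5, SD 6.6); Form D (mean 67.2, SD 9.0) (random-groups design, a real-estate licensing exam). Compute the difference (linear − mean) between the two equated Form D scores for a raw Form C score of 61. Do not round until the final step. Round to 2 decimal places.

Mean-equated: 61 + (67.2 − 66.5) = 61.70
Linear-equated: (9.0/6.6)(61 − 66.5) + 67.2 = 59.700
Difference = 59.700 − 61.70 = -2.00

-2.00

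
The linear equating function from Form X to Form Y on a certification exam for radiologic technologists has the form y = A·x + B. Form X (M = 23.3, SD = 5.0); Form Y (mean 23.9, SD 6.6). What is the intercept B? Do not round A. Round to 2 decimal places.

-6.86

A = SD_Y / SD_X = 6.6 / 5.0 = 1.320000
B = M_Y − A·M_X = 23.9 − 1.320000 × 23.3 = -6.86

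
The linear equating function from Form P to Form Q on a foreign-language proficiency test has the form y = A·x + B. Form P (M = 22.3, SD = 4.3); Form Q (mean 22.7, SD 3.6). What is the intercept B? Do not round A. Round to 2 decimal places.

4.03

A = SD_Y / SD_X = 3.6 / 4.3 = 0.837209
B = M_Y − A·M_X = 22.7 − 0.837209 × 22.3 = 4.03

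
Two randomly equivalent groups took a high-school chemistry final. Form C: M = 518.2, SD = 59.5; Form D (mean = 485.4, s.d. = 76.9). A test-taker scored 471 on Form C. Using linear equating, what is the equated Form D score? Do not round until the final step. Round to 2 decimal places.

424.40

Linear equating: y = (SD_Y/SD_X)(x − M_X) + M_Y
y = (76.9/59.5)(471 − 518.2) + 485.4
y = 1.292437 × -47.2 + 485.4 = -61.0030 + 485.4 = 424.40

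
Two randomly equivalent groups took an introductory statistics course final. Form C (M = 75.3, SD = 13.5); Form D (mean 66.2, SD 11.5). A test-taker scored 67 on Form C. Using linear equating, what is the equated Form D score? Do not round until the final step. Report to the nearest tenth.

59.1

Linear equating: y = (SD_Y/SD_X)(x − M_X) + M_Y
y = (11.5/13.5)(67 − 75.3) + 66.2
y = 0.851852 × -8.3 + 66.2 = -7.0704 + 66.2 = 59.1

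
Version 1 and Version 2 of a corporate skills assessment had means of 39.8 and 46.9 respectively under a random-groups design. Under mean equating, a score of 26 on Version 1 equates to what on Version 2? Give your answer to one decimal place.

33.1

Mean equating: y = x + (M_Y − M_X) = 26 + (46.9 − 39.8) = 33.1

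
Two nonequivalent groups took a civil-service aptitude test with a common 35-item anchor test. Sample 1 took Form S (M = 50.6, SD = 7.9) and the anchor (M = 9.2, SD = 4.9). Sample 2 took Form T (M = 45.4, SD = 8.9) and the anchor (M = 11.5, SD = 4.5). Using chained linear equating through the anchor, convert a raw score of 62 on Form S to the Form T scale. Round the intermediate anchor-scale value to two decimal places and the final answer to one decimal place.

Form S → anchor (Sample 1): v = (4.9/7.9)(62 − 50.6) + 9.2 = 16.27
anchor → Form T (Sample 2): y = (8.9/4.5)(16.27 − 11.5) + 45.4 = 54.8

54.8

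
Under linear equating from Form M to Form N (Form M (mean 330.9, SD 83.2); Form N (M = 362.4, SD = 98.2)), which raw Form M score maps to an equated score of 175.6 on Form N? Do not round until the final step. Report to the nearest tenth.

172.6

Invert y = (SD_Y/SD_X)(x − M_X) + M_Y:
x = (SD_X/SD_Y)(y − M_Y) + M_X = (83.2/98.2)(175.6 − 362.4) + 330.9
x = 0.847251 × -186.800 + 330.9 = 172.6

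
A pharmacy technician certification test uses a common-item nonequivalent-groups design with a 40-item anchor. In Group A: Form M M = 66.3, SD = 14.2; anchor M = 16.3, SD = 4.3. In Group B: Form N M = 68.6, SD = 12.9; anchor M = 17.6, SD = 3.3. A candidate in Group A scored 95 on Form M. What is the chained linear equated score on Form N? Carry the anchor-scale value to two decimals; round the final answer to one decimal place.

Form M → anchor (Group A): v = (4.3/14.2)(95 − 66.3) + 16.3 = 24.99
anchor → Form N (Group B): y = (12.9/3.3)(24.99 − 17.6) + 68.6 = 97.5

97.5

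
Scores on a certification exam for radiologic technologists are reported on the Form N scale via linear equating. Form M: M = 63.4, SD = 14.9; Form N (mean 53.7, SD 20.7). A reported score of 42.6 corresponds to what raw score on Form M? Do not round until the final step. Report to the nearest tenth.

55.4

Invert y = (SD_Y/SD_X)(x − M_X) + M_Y:
x = (SD_X/SD_Y)(y − M_Y) + M_X = (14.9/20.7)(42.6 − 53.7) + 63.4
x = 0.719807 × -11.100 + 63.4 = 55.4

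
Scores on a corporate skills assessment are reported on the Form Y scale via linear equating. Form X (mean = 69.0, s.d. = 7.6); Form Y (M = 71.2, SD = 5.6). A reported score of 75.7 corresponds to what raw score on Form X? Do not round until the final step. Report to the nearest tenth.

Invert y = (SD_Y/SD_X)(x − M_X) + M_Y:
x = (SD_X/SD_Y)(y − M_Y) + M_X = (7.6/5.6)(75.7 − 71.2) + 69.0
x = 1.357143 × 4.500 + 69.0 = 75.1

75.1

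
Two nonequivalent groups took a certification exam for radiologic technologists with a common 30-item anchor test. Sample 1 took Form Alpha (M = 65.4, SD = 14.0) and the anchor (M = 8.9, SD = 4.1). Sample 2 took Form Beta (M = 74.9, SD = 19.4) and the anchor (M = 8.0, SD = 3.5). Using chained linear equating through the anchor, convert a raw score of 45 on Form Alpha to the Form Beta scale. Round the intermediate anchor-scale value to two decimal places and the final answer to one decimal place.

Form Alpha → anchor (Sample 1): v = (4.1/14.0)(45 − 65.4) + 8.9 = 2.93
anchor → Form Beta (Sample 2): y = (19.4/3.5)(2.93 − 8.0) + 74.9 = 46.8

46.8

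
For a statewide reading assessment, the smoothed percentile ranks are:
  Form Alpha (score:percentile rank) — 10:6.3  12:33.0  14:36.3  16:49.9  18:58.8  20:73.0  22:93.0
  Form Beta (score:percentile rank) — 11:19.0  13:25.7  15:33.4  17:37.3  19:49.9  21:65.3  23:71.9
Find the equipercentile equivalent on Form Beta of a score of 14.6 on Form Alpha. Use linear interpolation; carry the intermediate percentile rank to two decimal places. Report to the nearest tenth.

PR of 14.6 on Form Alpha: 36.3 + (14.6 − 14)/(16 − 14) × (49.9 − 36.3) = 40.38
On Form Beta, PR 40.38 falls between score 17 (PR 37.3) and 19 (PR 49.9).
Interpolate: 17 + (40.38 − 37.3)/(49.9 − 37.3) × (19 − 17) = 17.5

17.5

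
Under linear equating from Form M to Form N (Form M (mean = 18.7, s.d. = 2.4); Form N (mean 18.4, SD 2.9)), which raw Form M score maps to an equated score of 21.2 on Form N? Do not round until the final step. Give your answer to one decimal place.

21.0

Invert y = (SD_Y/SD_X)(x − M_X) + M_Y:
x = (SD_X/SD_Y)(y − M_Y) + M_X = (2.4/2.9)(21.2 − 18.4) + 18.7
x = 0.827586 × 2.800 + 18.7 = 21.0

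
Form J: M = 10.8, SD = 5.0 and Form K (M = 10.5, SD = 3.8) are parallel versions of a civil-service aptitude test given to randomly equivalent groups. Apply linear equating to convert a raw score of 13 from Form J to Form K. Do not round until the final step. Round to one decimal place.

12.2

Linear equating: y = (SD_Y/SD_X)(x − M_X) + M_Y
y = (3.8/5.0)(13 − 10.8) + 10.5
y = 0.760000 × 2.2 + 10.5 = 1.6720 + 10.5 = 12.2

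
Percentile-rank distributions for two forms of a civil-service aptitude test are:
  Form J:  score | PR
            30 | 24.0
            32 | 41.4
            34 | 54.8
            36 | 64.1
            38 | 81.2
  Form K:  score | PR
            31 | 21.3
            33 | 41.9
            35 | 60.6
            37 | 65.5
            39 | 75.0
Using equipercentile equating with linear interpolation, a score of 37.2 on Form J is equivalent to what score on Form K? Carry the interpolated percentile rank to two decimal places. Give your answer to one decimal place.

PR of 37.2 on Form J: 64.1 + (37.2 − 36)/(38 − 36) × (81.2 − 64.1) = 74.36
On Form K, PR 74.36 falls between score 37 (PR 65.5) and 39 (PR 75.0).
Interpolate: 37 + (74.36 − 65.5)/(75.0 − 65.5) × (39 − 37) = 38.9

38.9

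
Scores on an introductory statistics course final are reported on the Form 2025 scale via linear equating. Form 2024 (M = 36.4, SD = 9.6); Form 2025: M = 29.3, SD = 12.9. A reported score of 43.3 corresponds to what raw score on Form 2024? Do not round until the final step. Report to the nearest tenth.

46.8

Invert y = (SD_Y/SD_X)(x − M_X) + M_Y:
x = (SD_X/SD_Y)(y − M_Y) + M_X = (9.6/12.9)(43.3 − 29.3) + 36.4
x = 0.744186 × 14.000 + 36.4 = 46.8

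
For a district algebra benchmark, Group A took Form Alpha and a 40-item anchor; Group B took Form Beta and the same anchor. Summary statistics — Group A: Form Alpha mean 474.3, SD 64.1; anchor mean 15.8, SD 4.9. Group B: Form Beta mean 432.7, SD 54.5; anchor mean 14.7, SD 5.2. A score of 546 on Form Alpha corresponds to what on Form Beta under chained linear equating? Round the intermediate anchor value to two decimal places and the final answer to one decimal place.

501.7

Form Alpha → anchor (Group A): v = (4.9/64.1)(546 − 474.3) + 15.8 = 21.28
anchor → Form Beta (Group B): y = (54.5/5.2)(21.28 − 14.7) + 432.7 = 501.7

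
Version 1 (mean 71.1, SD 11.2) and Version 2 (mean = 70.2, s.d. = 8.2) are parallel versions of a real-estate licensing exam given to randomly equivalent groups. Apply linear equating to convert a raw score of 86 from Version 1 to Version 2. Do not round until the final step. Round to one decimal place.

Linear equating: y = (SD_Y/SD_X)(x − M_X) + M_Y
y = (8.2/11.2)(86 − 71.1) + 70.2
y = 0.732143 × 14.9 + 70.2 = 10.9089 + 70.2 = 81.1

81.1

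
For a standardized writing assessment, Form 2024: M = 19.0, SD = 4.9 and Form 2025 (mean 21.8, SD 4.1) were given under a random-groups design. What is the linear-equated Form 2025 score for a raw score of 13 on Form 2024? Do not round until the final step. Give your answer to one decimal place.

16.8

Linear equating: y = (SD_Y/SD_X)(x − M_X) + M_Y
y = (4.1/4.9)(13 − 19.0) + 21.8
y = 0.836735 × -6.0 + 21.8 = -5.0204 + 21.8 = 16.8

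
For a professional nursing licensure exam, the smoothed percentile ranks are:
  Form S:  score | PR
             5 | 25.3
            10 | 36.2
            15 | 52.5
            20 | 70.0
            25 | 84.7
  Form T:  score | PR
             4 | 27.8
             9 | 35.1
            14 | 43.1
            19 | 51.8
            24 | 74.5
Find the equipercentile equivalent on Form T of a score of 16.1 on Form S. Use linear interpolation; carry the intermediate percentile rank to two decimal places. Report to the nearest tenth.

PR of 16.1 on Form S: 52.5 + (16.1 − 15)/(20 − 15) × (70.0 − 52.5) = 56.35
On Form T, PR 56.35 falls between score 19 (PR 51.8) and 24 (PR 74.5).
Interpolate: 19 + (56.35 − 51.8)/(74.5 − 51.8) × (24 − 19) = 20.0

20.0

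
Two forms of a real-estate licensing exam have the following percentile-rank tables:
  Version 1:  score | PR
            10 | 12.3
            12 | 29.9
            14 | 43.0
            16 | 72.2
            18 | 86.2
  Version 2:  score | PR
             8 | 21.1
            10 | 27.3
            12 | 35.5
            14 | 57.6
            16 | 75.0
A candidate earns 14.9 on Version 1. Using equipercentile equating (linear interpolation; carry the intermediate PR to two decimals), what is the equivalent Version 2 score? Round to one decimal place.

PR of 14.9 on Version 1: 43.0 + (14.9 − 14)/(16 − 14) × (72.2 − 43.0) = 56.14
On Version 2, PR 56.14 falls between score 12 (PR 35.5) and 14 (PR 57.6).
Interpolate: 12 + (56.14 − 35.5)/(57.6 − 35.5) × (14 − 12) = 13.9

13.9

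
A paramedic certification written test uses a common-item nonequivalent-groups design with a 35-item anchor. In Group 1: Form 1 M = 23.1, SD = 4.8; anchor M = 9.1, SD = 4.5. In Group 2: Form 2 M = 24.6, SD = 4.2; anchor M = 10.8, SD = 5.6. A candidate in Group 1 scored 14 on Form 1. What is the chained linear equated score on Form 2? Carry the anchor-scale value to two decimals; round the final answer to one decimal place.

Form 1 → anchor (Group 1): v = (4.5/4.8)(14 − 23.1) + 9.1 = 0.57
anchor → Form 2 (Group 2): y = (4.2/5.6)(0.57 − 10.8) + 24.6 = 16.9

16.9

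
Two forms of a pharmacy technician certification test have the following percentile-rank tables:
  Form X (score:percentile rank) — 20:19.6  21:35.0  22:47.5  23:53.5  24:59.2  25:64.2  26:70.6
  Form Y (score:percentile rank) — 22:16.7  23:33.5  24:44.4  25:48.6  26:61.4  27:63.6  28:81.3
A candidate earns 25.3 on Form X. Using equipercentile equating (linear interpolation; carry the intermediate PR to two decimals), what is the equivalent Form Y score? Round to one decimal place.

27.1

PR of 25.3 on Form X: 64.2 + (25.3 − 25)/(26 − 25) × (70.6 − 64.2) = 66.12
On Form Y, PR 66.12 falls between score 27 (PR 63.6) and 28 (PR 81.3).
Interpolate: 27 + (66.12 − 63.6)/(81.3 − 63.6) × (28 − 27) = 27.1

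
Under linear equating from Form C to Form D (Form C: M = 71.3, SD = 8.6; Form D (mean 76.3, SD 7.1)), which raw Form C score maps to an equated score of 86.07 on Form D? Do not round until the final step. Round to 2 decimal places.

Invert y = (SD_Y/SD_X)(x − M_X) + M_Y:
x = (SD_X/SD_Y)(y − M_Y) + M_X = (8.6/7.1)(86.07 − 76.3) + 71.3
x = 1.211268 × 9.770 + 71.3 = 83.13

83.13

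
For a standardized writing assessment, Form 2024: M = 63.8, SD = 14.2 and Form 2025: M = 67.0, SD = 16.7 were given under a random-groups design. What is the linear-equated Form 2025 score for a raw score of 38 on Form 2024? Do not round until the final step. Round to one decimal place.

Linear equating: y = (SD_Y/SD_X)(x − M_X) + M_Y
y = (16.7/14.2)(38 − 63.8) + 67.0
y = 1.176056 × -25.8 + 67.0 = -30.3423 + 67.0 = 36.7

36.7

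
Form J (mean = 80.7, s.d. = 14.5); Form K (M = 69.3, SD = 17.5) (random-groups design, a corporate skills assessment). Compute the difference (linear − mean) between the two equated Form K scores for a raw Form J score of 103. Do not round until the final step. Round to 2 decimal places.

4.61

Mean-equated: 103 + (69.3 − 80.7) = 91.60
Linear-equated: (17.5/14.5)(103 − 80.7) + 69.3 = 96.214
Difference = 96.214 − 91.60 = 4.61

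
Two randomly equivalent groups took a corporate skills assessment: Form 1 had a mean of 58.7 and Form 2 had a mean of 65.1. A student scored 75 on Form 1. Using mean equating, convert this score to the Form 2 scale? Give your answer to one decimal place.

81.4

Mean equating: y = x + (M_Y − M_X) = 75 + (65.1 − 58.7) = 81.4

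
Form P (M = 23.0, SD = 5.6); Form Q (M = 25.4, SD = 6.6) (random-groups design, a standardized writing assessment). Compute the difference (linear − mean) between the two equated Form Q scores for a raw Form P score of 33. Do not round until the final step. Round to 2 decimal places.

Mean-equated: 33 + (25.4 − 23.0) = 35.40
Linear-equated: (6.6/5.6)(33 − 23.0) + 25.4 = 37.186
Difference = 37.186 − 35.40 = 1.79

1.79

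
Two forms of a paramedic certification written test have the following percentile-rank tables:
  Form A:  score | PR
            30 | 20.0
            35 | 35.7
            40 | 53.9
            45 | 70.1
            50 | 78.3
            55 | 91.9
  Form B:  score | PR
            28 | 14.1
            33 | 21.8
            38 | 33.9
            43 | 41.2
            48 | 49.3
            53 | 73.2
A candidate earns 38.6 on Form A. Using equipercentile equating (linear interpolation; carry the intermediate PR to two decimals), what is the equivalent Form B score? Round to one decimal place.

PR of 38.6 on Form A: 35.7 + (38.6 − 35)/(40 − 35) × (53.9 − 35.7) = 48.80
On Form B, PR 48.80 falls between score 43 (PR 41.2) and 48 (PR 49.3).
Interpolate: 43 + (48.80 − 41.2)/(49.3 − 41.2) × (48 − 43) = 47.7

47.7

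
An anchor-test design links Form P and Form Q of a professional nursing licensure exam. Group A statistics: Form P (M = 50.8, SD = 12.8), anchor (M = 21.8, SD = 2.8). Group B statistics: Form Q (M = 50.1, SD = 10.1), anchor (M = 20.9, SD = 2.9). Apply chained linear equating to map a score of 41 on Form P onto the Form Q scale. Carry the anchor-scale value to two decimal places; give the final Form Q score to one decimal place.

45.8

Form P → anchor (Group A): v = (2.8/12.8)(41 − 50.8) + 21.8 = 19.66
anchor → Form Q (Group B): y = (10.1/2.9)(19.66 − 20.9) + 50.1 = 45.8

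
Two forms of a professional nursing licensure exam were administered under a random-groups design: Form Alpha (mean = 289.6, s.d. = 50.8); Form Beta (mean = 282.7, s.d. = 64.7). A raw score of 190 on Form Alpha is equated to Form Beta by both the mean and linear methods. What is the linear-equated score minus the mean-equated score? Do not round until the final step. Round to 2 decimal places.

-27.25

Mean-equated: 190 + (282.7 − 289.6) = 183.10
Linear-equated: (64.7/50.8)(190 − 289.6) + 282.7 = 155.847
Difference = 155.847 − 183.10 = -27.25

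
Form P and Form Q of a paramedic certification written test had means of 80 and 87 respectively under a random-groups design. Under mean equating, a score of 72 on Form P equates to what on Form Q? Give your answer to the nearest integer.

79

Mean equating: y = x + (M_Y − M_X) = 72 + (87 − 80) = 79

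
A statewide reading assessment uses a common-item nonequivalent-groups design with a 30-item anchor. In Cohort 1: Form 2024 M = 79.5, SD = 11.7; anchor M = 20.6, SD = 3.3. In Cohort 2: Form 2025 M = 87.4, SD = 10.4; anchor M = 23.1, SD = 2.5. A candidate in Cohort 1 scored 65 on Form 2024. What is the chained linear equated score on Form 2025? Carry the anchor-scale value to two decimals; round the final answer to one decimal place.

60.0

Form 2024 → anchor (Cohort 1): v = (3.3/11.7)(65 − 79.5) + 20.6 = 16.51
anchor → Form 2025 (Cohort 2): y = (10.4/2.5)(16.51 − 23.1) + 87.4 = 60.0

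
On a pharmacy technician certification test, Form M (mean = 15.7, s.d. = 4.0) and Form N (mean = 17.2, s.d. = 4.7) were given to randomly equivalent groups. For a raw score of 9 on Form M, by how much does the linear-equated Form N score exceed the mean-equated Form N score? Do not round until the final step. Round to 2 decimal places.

Mean-equated: 9 + (17.2 − 15.7) = 10.50
Linear-equated: (4.7/4.0)(9 − 15.7) + 17.2 = 9.328
Difference = 9.328 − 10.50 = -1.17

-1.17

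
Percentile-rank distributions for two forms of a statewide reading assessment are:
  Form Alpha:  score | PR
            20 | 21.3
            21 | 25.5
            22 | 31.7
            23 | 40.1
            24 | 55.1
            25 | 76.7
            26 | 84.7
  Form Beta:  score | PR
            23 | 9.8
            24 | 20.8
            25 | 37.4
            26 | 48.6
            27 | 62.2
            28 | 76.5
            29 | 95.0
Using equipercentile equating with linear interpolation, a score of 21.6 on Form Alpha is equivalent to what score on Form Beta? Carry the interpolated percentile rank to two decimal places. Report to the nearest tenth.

PR of 21.6 on Form Alpha: 25.5 + (21.6 − 21)/(22 − 21) × (31.7 − 25.5) = 29.22
On Form Beta, PR 29.22 falls between score 24 (PR 20.8) and 25 (PR 37.4).
Interpolate: 24 + (29.22 − 20.8)/(37.4 − 20.8) × (25 − 24) = 24.5

24.5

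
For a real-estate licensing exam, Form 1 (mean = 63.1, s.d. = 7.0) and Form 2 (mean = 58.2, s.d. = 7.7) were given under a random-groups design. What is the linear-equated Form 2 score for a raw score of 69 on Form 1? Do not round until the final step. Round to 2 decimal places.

64.69

Linear equating: y = (SD_Y/SD_X)(x − M_X) + M_Y
y = (7.7/7.0)(69 − 63.1) + 58.2
y = 1.100000 × 5.9 + 58.2 = 6.4900 + 58.2 = 64.69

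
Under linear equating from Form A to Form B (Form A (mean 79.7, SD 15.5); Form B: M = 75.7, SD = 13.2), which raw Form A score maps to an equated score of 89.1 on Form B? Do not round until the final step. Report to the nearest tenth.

Invert y = (SD_Y/SD_X)(x − M_X) + M_Y:
x = (SD_X/SD_Y)(y − M_Y) + M_X = (15.5/13.2)(89.1 − 75.7) + 79.7
x = 1.174242 × 13.400 + 79.7 = 95.4

95.4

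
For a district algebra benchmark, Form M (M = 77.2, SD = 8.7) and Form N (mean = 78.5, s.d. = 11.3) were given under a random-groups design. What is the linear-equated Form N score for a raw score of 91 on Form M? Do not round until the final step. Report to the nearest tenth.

96.4

Linear equating: y = (SD_Y/SD_X)(x − M_X) + M_Y
y = (11.3/8.7)(91 − 77.2) + 78.5
y = 1.298851 × 13.8 + 78.5 = 17.9241 + 78.5 = 96.4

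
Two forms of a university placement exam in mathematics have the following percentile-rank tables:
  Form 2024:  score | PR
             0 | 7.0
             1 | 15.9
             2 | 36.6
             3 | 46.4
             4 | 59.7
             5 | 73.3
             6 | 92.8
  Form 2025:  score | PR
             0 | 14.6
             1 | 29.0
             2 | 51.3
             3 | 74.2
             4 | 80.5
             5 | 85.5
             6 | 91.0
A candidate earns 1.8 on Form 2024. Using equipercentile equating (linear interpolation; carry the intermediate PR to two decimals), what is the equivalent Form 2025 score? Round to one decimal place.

PR of 1.8 on Form 2024: 15.9 + (1.8 − 1)/(2 − 1) × (36.6 − 15.9) = 32.46
On Form 2025, PR 32.46 falls between score 1 (PR 29.0) and 2 (PR 51.3).
Interpolate: 1 + (32.46 − 29.0)/(51.3 − 29.0) × (2 − 1) = 1.2

1.2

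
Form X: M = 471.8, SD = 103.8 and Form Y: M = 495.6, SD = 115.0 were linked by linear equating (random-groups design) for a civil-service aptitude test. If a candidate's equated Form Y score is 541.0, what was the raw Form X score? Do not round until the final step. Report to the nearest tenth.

Invert y = (SD_Y/SD_X)(x − M_X) + M_Y:
x = (SD_X/SD_Y)(y − M_Y) + M_X = (103.8/115.0)(541.0 − 495.6) + 471.8
x = 0.902609 × 45.400 + 471.8 = 512.8

512.8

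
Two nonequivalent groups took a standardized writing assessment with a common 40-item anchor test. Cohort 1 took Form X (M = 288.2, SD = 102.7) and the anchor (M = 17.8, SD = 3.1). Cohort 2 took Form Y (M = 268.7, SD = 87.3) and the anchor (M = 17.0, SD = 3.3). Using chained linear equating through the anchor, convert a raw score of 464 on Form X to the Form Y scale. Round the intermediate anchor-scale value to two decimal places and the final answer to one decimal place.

Form X → anchor (Cohort 1): v = (3.1/102.7)(464 − 288.2) + 17.8 = 23.11
anchor → Form Y (Cohort 2): y = (87.3/3.3)(23.11 − 17.0) + 268.7 = 430.3

430.3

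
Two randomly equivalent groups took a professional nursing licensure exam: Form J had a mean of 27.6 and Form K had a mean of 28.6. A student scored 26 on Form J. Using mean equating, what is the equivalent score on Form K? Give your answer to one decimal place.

Mean equating: y = x + (M_Y − M_X) = 26 + (28.6 − 27.6) = 27.0

27.0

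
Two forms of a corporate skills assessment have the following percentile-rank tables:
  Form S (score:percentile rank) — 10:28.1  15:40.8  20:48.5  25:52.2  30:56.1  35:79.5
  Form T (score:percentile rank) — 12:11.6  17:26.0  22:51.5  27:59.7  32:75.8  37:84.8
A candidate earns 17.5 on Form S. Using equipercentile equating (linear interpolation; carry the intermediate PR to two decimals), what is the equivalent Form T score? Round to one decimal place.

PR of 17.5 on Form S: 40.8 + (17.5 − 15)/(20 − 15) × (48.5 − 40.8) = 44.65
On Form T, PR 44.65 falls between score 17 (PR 26.0) and 22 (PR 51.5).
Interpolate: 17 + (44.65 − 26.0)/(51.5 − 26.0) × (22 − 17) = 20.7

20.7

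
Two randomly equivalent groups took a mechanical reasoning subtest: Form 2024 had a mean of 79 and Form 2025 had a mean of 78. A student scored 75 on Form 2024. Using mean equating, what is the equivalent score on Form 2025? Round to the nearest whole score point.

Mean equating: y = x + (M_Y − M_X) = 75 + (78 − 79) = 74

74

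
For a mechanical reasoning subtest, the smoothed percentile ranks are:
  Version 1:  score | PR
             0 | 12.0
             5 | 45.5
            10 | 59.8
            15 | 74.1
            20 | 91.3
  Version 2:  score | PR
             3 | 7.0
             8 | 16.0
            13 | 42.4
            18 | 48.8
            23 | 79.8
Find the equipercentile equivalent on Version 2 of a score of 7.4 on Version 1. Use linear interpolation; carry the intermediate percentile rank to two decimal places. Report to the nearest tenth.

PR of 7.4 on Version 1: 45.5 + (7.4 − 5)/(10 − 5) × (59.8 − 45.5) = 52.36
On Version 2, PR 52.36 falls between score 18 (PR 48.8) and 23 (PR 79.8).
Interpolate: 18 + (52.36 − 48.8)/(79.8 − 48.8) × (23 − 18) = 18.6

18.6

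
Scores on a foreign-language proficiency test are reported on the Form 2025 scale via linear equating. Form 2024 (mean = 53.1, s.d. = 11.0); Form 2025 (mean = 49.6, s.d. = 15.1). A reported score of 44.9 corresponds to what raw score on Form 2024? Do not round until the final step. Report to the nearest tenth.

49.7

Invert y = (SD_Y/SD_X)(x − M_X) + M_Y:
x = (SD_X/SD_Y)(y − M_Y) + M_X = (11.0/15.1)(44.9 − 49.6) + 53.1
x = 0.728477 × -4.700 + 53.1 = 49.7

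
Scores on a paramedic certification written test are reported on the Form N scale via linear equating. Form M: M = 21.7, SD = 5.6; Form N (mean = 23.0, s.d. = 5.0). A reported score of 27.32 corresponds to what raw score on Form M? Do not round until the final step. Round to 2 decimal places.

Invert y = (SD_Y/SD_X)(x − M_X) + M_Y:
x = (SD_X/SD_Y)(y − M_Y) + M_X = (5.6/5.0)(27.32 − 23.0) + 21.7
x = 1.120000 × 4.320 + 21.7 = 26.54

26.54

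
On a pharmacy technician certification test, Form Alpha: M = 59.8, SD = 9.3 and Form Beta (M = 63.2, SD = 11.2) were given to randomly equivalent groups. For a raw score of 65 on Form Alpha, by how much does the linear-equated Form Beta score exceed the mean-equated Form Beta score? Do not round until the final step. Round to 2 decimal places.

Mean-equated: 65 + (63.2 − 59.8) = 68.40
Linear-equated: (11.2/9.3)(65 − 59.8) + 63.2 = 69.462
Difference = 69.462 − 68.40 = 1.06

1.06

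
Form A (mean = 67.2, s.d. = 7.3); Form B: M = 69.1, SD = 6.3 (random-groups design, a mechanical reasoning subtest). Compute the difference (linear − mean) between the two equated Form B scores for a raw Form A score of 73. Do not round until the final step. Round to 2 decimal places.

-0.79

Mean-equated: 73 + (69.1 − 67.2) = 74.90
Linear-equated: (6.3/7.3)(73 − 67.2) + 69.1 = 74.105
Difference = 74.105 − 74.90 = -0.79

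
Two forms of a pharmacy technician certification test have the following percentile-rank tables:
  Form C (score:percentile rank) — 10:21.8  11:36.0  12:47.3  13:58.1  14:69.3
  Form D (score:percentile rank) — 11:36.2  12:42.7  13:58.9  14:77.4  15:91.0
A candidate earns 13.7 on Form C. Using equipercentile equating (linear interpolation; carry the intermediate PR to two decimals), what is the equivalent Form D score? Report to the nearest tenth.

13.4

PR of 13.7 on Form C: 58.1 + (13.7 − 13)/(14 − 13) × (69.3 − 58.1) = 65.94
On Form D, PR 65.94 falls between score 13 (PR 58.9) and 14 (PR 77.4).
Interpolate: 13 + (65.94 − 58.9)/(77.4 − 58.9) × (14 − 13) = 13.4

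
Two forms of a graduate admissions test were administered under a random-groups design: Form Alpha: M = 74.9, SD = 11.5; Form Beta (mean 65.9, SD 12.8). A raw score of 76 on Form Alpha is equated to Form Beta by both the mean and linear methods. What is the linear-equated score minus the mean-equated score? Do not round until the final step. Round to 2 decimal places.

Mean-equated: 76 + (65.9 − 74.9) = 67.00
Linear-equated: (12.8/11.5)(76 − 74.9) + 65.9 = 67.124
Difference = 67.124 − 67.00 = 0.12

0.12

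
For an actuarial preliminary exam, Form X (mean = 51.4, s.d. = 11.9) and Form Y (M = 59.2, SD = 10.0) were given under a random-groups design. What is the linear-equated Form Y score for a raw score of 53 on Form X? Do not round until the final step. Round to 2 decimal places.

60.54

Linear equating: y = (SD_Y/SD_X)(x − M_X) + M_Y
y = (10.0/11.9)(53 − 51.4) + 59.2
y = 0.840336 × 1.6 + 59.2 = 1.3445 + 59.2 = 60.54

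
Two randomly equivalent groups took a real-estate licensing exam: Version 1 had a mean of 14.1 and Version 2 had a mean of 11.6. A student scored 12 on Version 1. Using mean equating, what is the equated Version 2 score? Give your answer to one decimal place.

9.5

Mean equating: y = x + (M_Y − M_X) = 12 + (11.6 − 14.1) = 9.5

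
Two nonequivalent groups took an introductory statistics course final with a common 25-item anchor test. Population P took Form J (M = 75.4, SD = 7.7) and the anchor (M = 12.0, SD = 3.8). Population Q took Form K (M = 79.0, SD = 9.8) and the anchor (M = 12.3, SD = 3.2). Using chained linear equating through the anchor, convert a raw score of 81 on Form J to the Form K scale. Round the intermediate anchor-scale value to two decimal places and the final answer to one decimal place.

Form J → anchor (Population P): v = (3.8/7.7)(81 − 75.4) + 12.0 = 14.76
anchor → Form K (Population Q): y = (9.8/3.2)(14.76 − 12.3) + 79.0 = 86.5

86.5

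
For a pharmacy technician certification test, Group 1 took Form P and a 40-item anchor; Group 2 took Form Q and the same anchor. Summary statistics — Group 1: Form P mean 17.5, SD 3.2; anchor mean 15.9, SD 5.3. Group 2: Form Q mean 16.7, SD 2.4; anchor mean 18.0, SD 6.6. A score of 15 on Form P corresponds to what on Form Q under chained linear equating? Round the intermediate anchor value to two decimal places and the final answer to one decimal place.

Form P → anchor (Group 1): v = (5.3/3.2)(15 − 17.5) + 15.9 = 11.76
anchor → Form Q (Group 2): y = (2.4/6.6)(11.76 − 18.0) + 16.7 = 14.4

14.4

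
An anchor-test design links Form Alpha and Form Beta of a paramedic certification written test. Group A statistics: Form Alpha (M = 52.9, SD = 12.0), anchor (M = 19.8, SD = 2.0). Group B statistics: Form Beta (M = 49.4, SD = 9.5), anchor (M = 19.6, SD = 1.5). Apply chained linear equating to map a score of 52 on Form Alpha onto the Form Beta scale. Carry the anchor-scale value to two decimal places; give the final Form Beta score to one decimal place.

49.7

Form Alpha → anchor (Group A): v = (2.0/12.0)(52 − 52.9) + 19.8 = 19.65
anchor → Form Beta (Group B): y = (9.5/1.5)(19.65 − 19.6) + 49.4 = 49.7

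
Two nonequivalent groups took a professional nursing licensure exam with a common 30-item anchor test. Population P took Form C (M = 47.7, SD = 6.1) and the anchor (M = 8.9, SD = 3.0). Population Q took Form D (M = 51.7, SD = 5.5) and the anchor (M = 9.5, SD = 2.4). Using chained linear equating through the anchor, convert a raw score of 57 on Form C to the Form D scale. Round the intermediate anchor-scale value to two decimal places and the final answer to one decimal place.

Form C → anchor (Population P): v = (3.0/6.1)(57 − 47.7) + 8.9 = 13.47
anchor → Form D (Population Q): y = (5.5/2.4)(13.47 − 9.5) + 51.7 = 60.8

60.8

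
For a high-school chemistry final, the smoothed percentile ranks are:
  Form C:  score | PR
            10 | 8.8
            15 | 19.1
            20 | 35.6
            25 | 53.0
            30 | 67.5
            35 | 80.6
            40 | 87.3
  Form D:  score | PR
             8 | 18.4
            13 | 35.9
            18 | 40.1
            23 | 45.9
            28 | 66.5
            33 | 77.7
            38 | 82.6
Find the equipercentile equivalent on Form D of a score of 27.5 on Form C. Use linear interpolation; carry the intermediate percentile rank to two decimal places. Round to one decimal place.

PR of 27.5 on Form C: 53.0 + (27.5 − 25)/(30 − 25) × (67.5 − 53.0) = 60.25
On Form D, PR 60.25 falls between score 23 (PR 45.9) and 28 (PR 66.5).
Interpolate: 23 + (60.25 − 45.9)/(66.5 − 45.9) × (28 − 23) = 26.5

26.5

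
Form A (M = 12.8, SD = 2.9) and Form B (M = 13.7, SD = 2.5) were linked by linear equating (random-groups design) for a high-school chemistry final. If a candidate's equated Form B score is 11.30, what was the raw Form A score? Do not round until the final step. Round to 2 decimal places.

Invert y = (SD_Y/SD_X)(x − M_X) + M_Y:
x = (SD_X/SD_Y)(y − M_Y) + M_X = (2.9/2.5)(11.30 − 13.7) + 12.8
x = 1.160000 × -2.400 + 12.8 = 10.02

10.02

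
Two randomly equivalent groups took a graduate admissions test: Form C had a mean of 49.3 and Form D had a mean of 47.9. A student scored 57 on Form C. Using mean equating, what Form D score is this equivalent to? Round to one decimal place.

55.6

Mean equating: y = x + (M_Y − M_X) = 57 + (47.9 − 49.3) = 55.6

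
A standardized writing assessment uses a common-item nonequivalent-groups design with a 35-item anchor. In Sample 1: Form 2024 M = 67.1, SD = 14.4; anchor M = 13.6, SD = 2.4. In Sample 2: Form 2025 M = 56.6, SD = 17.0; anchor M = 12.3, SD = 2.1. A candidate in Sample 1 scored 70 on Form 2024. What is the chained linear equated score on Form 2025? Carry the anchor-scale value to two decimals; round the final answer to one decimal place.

71.0

Form 2024 → anchor (Sample 1): v = (2.4/14.4)(70 − 67.1) + 13.6 = 14.08
anchor → Form 2025 (Sample 2): y = (17.0/2.1)(14.08 − 12.3) + 56.6 = 71.0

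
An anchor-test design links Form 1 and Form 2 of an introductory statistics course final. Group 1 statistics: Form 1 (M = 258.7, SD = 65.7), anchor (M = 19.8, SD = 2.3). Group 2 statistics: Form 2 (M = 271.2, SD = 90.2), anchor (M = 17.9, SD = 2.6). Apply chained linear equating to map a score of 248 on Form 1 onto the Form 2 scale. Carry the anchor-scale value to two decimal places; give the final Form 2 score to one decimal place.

Form 1 → anchor (Group 1): v = (2.3/65.7)(248 − 258.7) + 19.8 = 19.43
anchor → Form 2 (Group 2): y = (90.2/2.6)(19.43 − 17.9) + 271.2 = 324.3

324.3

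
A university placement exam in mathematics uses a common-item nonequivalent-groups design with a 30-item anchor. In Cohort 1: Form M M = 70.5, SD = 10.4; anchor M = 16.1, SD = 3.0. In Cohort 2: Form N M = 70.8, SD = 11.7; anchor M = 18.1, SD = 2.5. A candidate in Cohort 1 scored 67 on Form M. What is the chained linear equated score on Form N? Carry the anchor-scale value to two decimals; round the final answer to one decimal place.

56.7

Form M → anchor (Cohort 1): v = (3.0/10.4)(67 − 70.5) + 16.1 = 15.09
anchor → Form N (Cohort 2): y = (11.7/2.5)(15.09 − 18.1) + 70.8 = 56.7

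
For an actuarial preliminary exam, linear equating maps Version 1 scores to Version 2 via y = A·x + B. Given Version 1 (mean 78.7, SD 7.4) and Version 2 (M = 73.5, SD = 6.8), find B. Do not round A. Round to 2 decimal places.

1.18

A = SD_Y / SD_X = 6.8 / 7.4 = 0.918919
B = M_Y − A·M_X = 73.5 − 0.918919 × 78.7 = 1.18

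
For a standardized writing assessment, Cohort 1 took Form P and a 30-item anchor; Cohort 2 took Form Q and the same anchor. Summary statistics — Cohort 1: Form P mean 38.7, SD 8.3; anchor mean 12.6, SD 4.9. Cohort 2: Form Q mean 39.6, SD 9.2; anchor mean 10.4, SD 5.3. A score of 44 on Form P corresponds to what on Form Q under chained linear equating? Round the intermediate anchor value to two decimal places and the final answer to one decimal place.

Form P → anchor (Cohort 1): v = (4.9/8.3)(44 − 38.7) + 12.6 = 15.73
anchor → Form Q (Cohort 2): y = (9.2/5.3)(15.73 − 10.4) + 39.6 = 48.9

48.9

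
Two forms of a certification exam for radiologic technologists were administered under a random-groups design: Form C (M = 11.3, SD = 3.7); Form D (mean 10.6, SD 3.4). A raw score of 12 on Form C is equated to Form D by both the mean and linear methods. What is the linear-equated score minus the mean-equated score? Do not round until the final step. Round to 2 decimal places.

Mean-equated: 12 + (10.6 − 11.3) = 11.30
Linear-equated: (3.4/3.7)(12 − 11.3) + 10.6 = 11.243
Difference = 11.243 − 11.30 = -0.06

-0.06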